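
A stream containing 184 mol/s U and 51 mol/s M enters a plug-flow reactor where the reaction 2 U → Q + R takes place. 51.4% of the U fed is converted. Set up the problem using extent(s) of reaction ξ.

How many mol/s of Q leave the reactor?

U reacted = 0.514 × 184 = 94.58 mol/s; ν_U = −2, so ξ = 94.58/2 = 47.29 mol/s.
Outlet amounts (n = n₀ + ν ξ):
  U: 184 − 2(47.29) = 89.42
  Q: 0 + 1(47.29) = 47.29
  R: 0 + 1(47.29) = 47.29
  M: 51 (inert)

47.3 mol/s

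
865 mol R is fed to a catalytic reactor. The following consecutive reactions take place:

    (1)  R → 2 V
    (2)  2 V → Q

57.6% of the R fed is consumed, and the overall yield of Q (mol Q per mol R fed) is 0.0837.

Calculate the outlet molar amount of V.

852 mol

Conversion of R: R consumed = 1ξ₁ = 0.576 × 865 → ξ₁ = 498.2 mol.
Yield of Q: 1ξ₂ / 865 = 0.0837 → ξ₂ = 72.4 mol.
Outlet amounts (n = n₀ + Σ ν·ξ):
  R: 865 − 1(498.2) = 366.8
  V: 0 + 2(498.2) − 2(72.4) = 851.7
  Q: 0 + 1(72.4) = 72.4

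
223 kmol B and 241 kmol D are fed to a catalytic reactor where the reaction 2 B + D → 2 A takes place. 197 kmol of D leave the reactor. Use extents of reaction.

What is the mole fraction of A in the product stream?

For D: n = n₀ − 1ξ → 197 = 241 − 1ξ, giving ξ = 44 kmol.
Outlet amounts (n = n₀ + ν ξ):
  B: 223 − 2(44) = 135
  D: 241 − 1(44) = 197
  A: 0 + 2(44) = 88
Total out = 420 kmol; y_A = 88 / 420 = 0.2095.

0.21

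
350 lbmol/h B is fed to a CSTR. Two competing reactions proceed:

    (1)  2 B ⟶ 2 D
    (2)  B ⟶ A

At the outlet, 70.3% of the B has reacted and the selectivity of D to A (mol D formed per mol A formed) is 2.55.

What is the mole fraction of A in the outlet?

Conversion of B: B consumed = 0.703 × 350 = 246 lbmol/h = 2ξ₁ + 1ξ₂.
Selectivity: 2ξ₁ / (1ξ₂) = 2.55 → ξ₁ = 1.275 ξ₂.
Substitute: (2·1.275 + 1) ξ₂ = 246 → ξ₂ = 69.31 lbmol/h, ξ₁ = 88.37 lbmol/h.
Outlet amounts (n = n₀ + Σ ν·ξ):
  B: 350 − 2(88.37) − 1(69.31) = 104
  D: 0 + 2(88.37) = 176.7
  A: 0 + 1(69.31) = 69.31
Total out = 350 lbmol/h; y_A = 69.31 / 350 = 0.198.

0.198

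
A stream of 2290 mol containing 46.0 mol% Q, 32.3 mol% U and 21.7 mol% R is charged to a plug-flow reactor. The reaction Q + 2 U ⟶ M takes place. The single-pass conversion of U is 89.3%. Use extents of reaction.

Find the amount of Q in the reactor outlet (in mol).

723 mol

U reacted = 0.893 × 739.7 = 660.5 mol; ν_U = −2, so ξ = 660.5/2 = 330.3 mol.
Outlet amounts (n = n₀ + ν ξ):
  Q: 1053 − 1(330.3) = 723.1
  U: 739.7 − 2(330.3) = 79.14
  M: 0 + 1(330.3) = 330.3
  R: 496.9 (inert)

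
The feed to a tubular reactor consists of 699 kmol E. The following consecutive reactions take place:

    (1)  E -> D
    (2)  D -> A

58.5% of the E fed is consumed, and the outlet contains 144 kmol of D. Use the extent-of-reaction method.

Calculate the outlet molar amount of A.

265 kmol

Conversion of E: E consumed = 1ξ₁ = 0.585 × 699 → ξ₁ = 408.9 kmol.
D balance: n_D = 0 + 1ξ₁ − 1ξ₂ = 144 → ξ₂ = (1·408.9 − 144)/1 = 264.9 kmol.
Outlet amounts (n = n₀ + Σ ν·ξ):
  E: 699 − 1(408.9) = 290.1
  D: 0 + 1(408.9) − 1(264.9) = 144
  A: 0 + 1(264.9) = 264.9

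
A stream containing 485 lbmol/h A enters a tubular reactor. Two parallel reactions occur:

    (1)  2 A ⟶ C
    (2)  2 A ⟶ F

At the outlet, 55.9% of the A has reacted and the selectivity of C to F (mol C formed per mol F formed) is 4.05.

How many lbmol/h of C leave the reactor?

109 lbmol/h

Conversion of A: A consumed = 0.559 × 485 = 271.1 lbmol/h = 2ξ₁ + 2ξ₂.
Selectivity: 1ξ₁ / (1ξ₂) = 4.05 → ξ₁ = 4.05 ξ₂.
Substitute: (2·4.05 + 2) ξ₂ = 271.1 → ξ₂ = 26.84 lbmol/h, ξ₁ = 108.7 lbmol/h.
Outlet amounts (n = n₀ + Σ ν·ξ):
  A: 485 − 2(108.7) − 2(26.84) = 213.9
  C: 0 + 1(108.7) = 108.7
  F: 0 + 1(26.84) = 26.84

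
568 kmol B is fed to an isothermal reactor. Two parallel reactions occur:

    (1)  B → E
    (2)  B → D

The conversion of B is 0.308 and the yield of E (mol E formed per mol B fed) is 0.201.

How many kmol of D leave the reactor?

60.8 kmol

Yield of E: 1ξ₁ / 568 = 0.201 → ξ₁ = 114.2 kmol.
Conversion of B: 1ξ₁ + 1ξ₂ = 0.308 × 568 = 174.9 → ξ₂ = 60.78 kmol.
Outlet amounts (n = n₀ + Σ ν·ξ):
  B: 568 − 1(114.2) − 1(60.78) = 393.1
  E: 0 + 1(114.2) = 114.2
  D: 0 + 1(60.78) = 60.78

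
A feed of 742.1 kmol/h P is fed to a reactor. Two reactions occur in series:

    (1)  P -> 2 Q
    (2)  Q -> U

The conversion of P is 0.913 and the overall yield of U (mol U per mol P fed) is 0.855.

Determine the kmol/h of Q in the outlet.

721 kmol/h

Conversion of P: P consumed = 1ξ₁ = 0.913 × 742.1 → ξ₁ = 677.5 kmol/h.
Yield of U: 1ξ₂ / 742.1 = 0.855 → ξ₂ = 634.5 kmol/h.
Outlet amounts (n = n₀ + Σ ν·ξ):
  P: 742.1 − 1(677.5) = 64.56
  Q: 0 + 2(677.5) − 1(634.5) = 720.6
  U: 0 + 1(634.5) = 634.5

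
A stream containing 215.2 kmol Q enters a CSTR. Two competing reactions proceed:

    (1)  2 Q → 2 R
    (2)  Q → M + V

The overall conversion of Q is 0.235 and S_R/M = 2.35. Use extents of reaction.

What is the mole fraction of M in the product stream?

Conversion of Q: Q consumed = 0.235 × 215.2 = 50.57 kmol = 2ξ₁ + 1ξ₂.
Selectivity: 2ξ₁ / (1ξ₂) = 2.35 → ξ₁ = 1.175 ξ₂.
Substitute: (2·1.175 + 1) ξ₂ = 50.57 → ξ₂ = 15.1 kmol, ξ₁ = 17.74 kmol.
Outlet amounts (n = n₀ + Σ ν·ξ):
  Q: 215.2 − 2(17.74) − 1(15.1) = 164.6
  R: 0 + 2(17.74) = 35.48
  M: 0 + 1(15.1) = 15.1
  V: 0 + 1(15.1) = 15.1
Total out = 230.3 kmol; y_M = 15.1 / 230.3 = 0.06555.

0.0656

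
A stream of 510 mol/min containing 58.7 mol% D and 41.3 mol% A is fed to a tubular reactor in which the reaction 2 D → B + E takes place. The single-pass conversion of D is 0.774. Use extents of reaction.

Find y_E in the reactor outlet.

D reacted = 0.774 × 299.4 = 231.7 mol/min; ν_D = −2, so ξ = 231.7/2 = 115.9 mol/min.
Outlet amounts (n = n₀ + ν ξ):
  D: 299.4 − 2(115.9) = 67.66
  B: 0 + 1(115.9) = 115.9
  E: 0 + 1(115.9) = 115.9
  A: 210.6 (inert)
Total out = 510 mol/min; y_E = 115.9 / 510 = 0.2272.

0.227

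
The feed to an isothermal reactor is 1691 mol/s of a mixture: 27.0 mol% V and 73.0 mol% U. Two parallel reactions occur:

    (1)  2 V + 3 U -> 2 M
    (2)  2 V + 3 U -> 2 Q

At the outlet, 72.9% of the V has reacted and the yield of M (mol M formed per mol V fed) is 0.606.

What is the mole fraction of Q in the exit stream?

Yield of M: 2ξ₁ / 456.6 = 0.606 → ξ₁ = 138.3 mol/s.
Conversion of V: 2ξ₁ + 2ξ₂ = 0.729 × 456.6 = 332.8 → ξ₂ = 28.08 mol/s.
Outlet amounts (n = n₀ + Σ ν·ξ):
  V: 456.6 − 2(138.3) − 2(28.08) = 123.7
  U: 1234 − 3(138.3) − 3(28.08) = 735.2
  M: 0 + 2(138.3) = 276.7
  Q: 0 + 2(28.08) = 56.16
Total out = 1192 mol/s; y_Q = 56.16 / 1192 = 0.04712.

0.0471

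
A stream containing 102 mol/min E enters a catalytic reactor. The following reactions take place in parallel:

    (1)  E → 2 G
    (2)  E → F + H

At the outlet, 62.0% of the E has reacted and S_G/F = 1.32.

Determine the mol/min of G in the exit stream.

50.3 mol/min

Conversion of E: E consumed = 0.62 × 102 = 63.24 mol/min = 1ξ₁ + 1ξ₂.
Selectivity: 2ξ₁ / (1ξ₂) = 1.32 → ξ₁ = 0.66 ξ₂.
Substitute: (1·0.66 + 1) ξ₂ = 63.24 → ξ₂ = 38.1 mol/min, ξ₁ = 25.14 mol/min.
Outlet amounts (n = n₀ + Σ ν·ξ):
  E: 102 − 1(25.14) − 1(38.1) = 38.76
  G: 0 + 2(25.14) = 50.29
  F: 0 + 1(38.1) = 38.1
  H: 0 + 1(38.1) = 38.1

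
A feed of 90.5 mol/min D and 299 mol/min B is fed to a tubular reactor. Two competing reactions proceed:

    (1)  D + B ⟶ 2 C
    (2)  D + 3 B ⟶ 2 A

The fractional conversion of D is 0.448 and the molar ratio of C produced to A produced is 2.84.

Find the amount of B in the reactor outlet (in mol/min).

Conversion of D: D consumed = 0.448 × 90.5 = 40.54 mol/min = 1ξ₁ + 1ξ₂.
Selectivity: 2ξ₁ / (2ξ₂) = 2.84 → ξ₁ = 2.84 ξ₂.
Substitute: (1·2.84 + 1) ξ₂ = 40.54 → ξ₂ = 10.56 mol/min, ξ₁ = 29.99 mol/min.
Outlet amounts (n = n₀ + Σ ν·ξ):
  D: 90.5 − 1(29.99) − 1(10.56) = 49.96
  B: 299 − 1(29.99) − 3(10.56) = 237.3
  C: 0 + 2(29.99) = 59.97
  A: 0 + 2(10.56) = 21.12

237 mol/min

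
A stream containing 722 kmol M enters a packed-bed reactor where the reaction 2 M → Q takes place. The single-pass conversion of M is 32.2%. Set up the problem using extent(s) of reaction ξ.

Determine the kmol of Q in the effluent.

116 kmol

M reacted = 0.322 × 722 = 232.5 kmol; ν_M = −2, so ξ = 232.5/2 = 116.2 kmol.
Outlet amounts (n = n₀ + ν ξ):
  M: 722 − 2(116.2) = 489.5
  Q: 0 + 1(116.2) = 116.2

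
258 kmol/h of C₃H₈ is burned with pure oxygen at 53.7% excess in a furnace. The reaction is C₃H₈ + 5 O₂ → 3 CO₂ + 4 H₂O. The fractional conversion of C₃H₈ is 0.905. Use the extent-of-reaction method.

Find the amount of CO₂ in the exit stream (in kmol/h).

Stoichiometric O₂ = 5 × 258 = 1290 kmol/h; O₂ fed = 1290 × 1.537 = 1983 kmol/h.
Fuel reacted = 0.905 × 258 → ξ = 233.5 kmol/h.
Outlet (n = n₀ + ν ξ):
  C₃H₈: 258 − 1(233.5) = 24.51
  O₂: 1983 − 5(233.5) = 815.3
  CO₂: 0 + 3(233.5) = 700.5
  H₂O: 0 + 4(233.5) = 934

700 kmol/h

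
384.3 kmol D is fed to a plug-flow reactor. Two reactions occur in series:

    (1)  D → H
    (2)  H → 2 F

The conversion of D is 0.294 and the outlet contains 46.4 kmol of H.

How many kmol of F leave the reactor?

Conversion of D: D consumed = 1ξ₁ = 0.294 × 384.3 → ξ₁ = 113 kmol.
H balance: n_H = 0 + 1ξ₁ − 1ξ₂ = 46.4 → ξ₂ = (1·113 − 46.4)/1 = 66.58 kmol.
Outlet amounts (n = n₀ + Σ ν·ξ):
  D: 384.3 − 1(113) = 271.3
  H: 0 + 1(113) − 1(66.58) = 46.4
  F: 0 + 2(66.58) = 133.2

133 kmol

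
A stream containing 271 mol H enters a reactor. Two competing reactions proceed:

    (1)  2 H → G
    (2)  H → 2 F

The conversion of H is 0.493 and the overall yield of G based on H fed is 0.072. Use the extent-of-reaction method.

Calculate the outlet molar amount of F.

189 mol

Yield of G: 1ξ₁ / 271 = 0.072 → ξ₁ = 19.51 mol.
Conversion of H: 2ξ₁ + 1ξ₂ = 0.493 × 271 = 133.6 → ξ₂ = 94.58 mol.
Outlet amounts (n = n₀ + Σ ν·ξ):
  H: 271 − 2(19.51) − 1(94.58) = 137.4
  G: 0 + 1(19.51) = 19.51
  F: 0 + 2(94.58) = 189.2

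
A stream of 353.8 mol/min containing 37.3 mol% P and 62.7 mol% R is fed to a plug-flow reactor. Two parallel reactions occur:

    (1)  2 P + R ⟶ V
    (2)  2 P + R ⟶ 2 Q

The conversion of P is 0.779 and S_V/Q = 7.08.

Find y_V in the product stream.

0.189

Conversion of P: P consumed = 0.779 × 132 = 102.8 mol/min = 2ξ₁ + 2ξ₂.
Selectivity: 1ξ₁ / (2ξ₂) = 7.08 → ξ₁ = 14.16 ξ₂.
Substitute: (2·14.16 + 2) ξ₂ = 102.8 → ξ₂ = 3.391 mol/min, ξ₁ = 48.01 mol/min.
Outlet amounts (n = n₀ + Σ ν·ξ):
  P: 132 − 2(48.01) − 2(3.391) = 29.16
  R: 221.8 − 1(48.01) − 1(3.391) = 170.4
  V: 0 + 1(48.01) = 48.01
  Q: 0 + 2(3.391) = 6.781
Total out = 254.4 mol/min; y_V = 48.01 / 254.4 = 0.1887.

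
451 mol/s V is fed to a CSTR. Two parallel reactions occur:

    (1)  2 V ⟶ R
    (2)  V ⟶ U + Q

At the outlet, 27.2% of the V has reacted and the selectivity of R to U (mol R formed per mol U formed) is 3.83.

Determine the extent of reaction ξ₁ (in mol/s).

Conversion of V: V consumed = 0.272 × 451 = 122.7 mol/s = 2ξ₁ + 1ξ₂.
Selectivity: 1ξ₁ / (1ξ₂) = 3.83 → ξ₁ = 3.83 ξ₂.
Substitute: (2·3.83 + 1) ξ₂ = 122.7 → ξ₂ = 14.17 mol/s, ξ₁ = 54.25 mol/s.
Outlet amounts (n = n₀ + Σ ν·ξ):
  V: 451 − 2(54.25) − 1(14.17) = 328.3
  R: 0 + 1(54.25) = 54.25
  U: 0 + 1(14.17) = 14.17
  Q: 0 + 1(14.17) = 14.17

ξ₁ = 54.3 mol/s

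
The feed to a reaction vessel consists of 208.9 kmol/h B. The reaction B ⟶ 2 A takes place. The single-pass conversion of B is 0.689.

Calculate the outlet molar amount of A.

B reacted = 0.689 × 208.9 = 143.9 kmol/h; ν_B = −1, so ξ = 143.9/1 = 143.9 kmol/h.
Outlet amounts (n = n₀ + ν ξ):
  B: 208.9 − 1(143.9) = 64.97
  A: 0 + 2(143.9) = 287.9

288 kmol/h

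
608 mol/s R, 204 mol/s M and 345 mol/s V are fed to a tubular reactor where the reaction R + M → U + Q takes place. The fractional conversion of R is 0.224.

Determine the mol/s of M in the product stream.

R reacted = 0.224 × 608 = 136.2 mol/s; ν_R = −1, so ξ = 136.2/1 = 136.2 mol/s.
Outlet amounts (n = n₀ + ν ξ):
  R: 608 − 1(136.2) = 471.8
  M: 204 − 1(136.2) = 67.81
  U: 0 + 1(136.2) = 136.2
  Q: 0 + 1(136.2) = 136.2
  V: 345 (inert)

67.8 mol/s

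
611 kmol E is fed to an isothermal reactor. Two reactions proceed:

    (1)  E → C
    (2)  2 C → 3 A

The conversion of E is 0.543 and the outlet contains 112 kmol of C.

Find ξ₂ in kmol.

ξ₂ = 110 kmol

Conversion of E: E consumed = 1ξ₁ = 0.543 × 611 → ξ₁ = 331.8 kmol.
C balance: n_C = 0 + 1ξ₁ − 2ξ₂ = 112 → ξ₂ = (1·331.8 − 112)/2 = 109.9 kmol.
Outlet amounts (n = n₀ + Σ ν·ξ):
  E: 611 − 1(331.8) = 279.2
  C: 0 + 1(331.8) − 2(109.9) = 112
  A: 0 + 3(109.9) = 329.7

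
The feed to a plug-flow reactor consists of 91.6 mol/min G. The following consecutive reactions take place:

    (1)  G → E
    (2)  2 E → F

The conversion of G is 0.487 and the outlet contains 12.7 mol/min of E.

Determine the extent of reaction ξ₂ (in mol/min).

Conversion of G: G consumed = 1ξ₁ = 0.487 × 91.6 → ξ₁ = 44.61 mol/min.
E balance: n_E = 0 + 1ξ₁ − 2ξ₂ = 12.7 → ξ₂ = (1·44.61 − 12.7)/2 = 15.95 mol/min.
Outlet amounts (n = n₀ + Σ ν·ξ):
  G: 91.6 − 1(44.61) = 46.99
  E: 0 + 1(44.61) − 2(15.95) = 12.7
  F: 0 + 1(15.95) = 15.95

ξ₂ = 16 mol/min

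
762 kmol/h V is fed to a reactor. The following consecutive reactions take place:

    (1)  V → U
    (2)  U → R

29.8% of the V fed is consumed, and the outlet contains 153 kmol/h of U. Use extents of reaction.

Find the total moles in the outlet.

762 kmol/h

Conversion of V: V consumed = 1ξ₁ = 0.298 × 762 → ξ₁ = 227.1 kmol/h.
U balance: n_U = 0 + 1ξ₁ − 1ξ₂ = 153 → ξ₂ = (1·227.1 − 153)/1 = 74.08 kmol/h.
Outlet amounts (n = n₀ + Σ ν·ξ):
  V: 762 − 1(227.1) = 534.9
  U: 0 + 1(227.1) − 1(74.08) = 153
  R: 0 + 1(74.08) = 74.08
Total out = 534.9 + 153 + 74.08 = 762 kmol/h.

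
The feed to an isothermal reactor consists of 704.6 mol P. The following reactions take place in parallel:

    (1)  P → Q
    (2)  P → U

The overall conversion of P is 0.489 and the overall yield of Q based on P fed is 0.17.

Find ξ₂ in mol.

Yield of Q: 1ξ₁ / 704.6 = 0.17 → ξ₁ = 119.8 mol.
Conversion of P: 1ξ₁ + 1ξ₂ = 0.489 × 704.6 = 344.5 → ξ₂ = 224.8 mol.
Outlet amounts (n = n₀ + Σ ν·ξ):
  P: 704.6 − 1(119.8) − 1(224.8) = 360.1
  Q: 0 + 1(119.8) = 119.8
  U: 0 + 1(224.8) = 224.8

ξ₂ = 225 mol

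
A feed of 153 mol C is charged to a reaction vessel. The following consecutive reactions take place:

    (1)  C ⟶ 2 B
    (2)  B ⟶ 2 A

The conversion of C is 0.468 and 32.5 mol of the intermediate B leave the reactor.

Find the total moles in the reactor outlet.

335 mol

Conversion of C: C consumed = 1ξ₁ = 0.468 × 153 → ξ₁ = 71.6 mol.
B balance: n_B = 0 + 2ξ₁ − 1ξ₂ = 32.5 → ξ₂ = (2·71.6 − 32.5)/1 = 110.7 mol.
Outlet amounts (n = n₀ + Σ ν·ξ):
  C: 153 − 1(71.6) = 81.4
  B: 0 + 2(71.6) − 1(110.7) = 32.5
  A: 0 + 2(110.7) = 221.4
Total out = 81.4 + 32.5 + 221.4 = 335.3 mol.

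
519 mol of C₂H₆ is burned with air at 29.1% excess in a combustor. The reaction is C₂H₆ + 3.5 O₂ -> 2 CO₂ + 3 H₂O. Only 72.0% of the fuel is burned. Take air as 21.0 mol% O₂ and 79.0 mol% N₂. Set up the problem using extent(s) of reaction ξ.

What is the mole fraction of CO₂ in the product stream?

Stoichiometric O₂ = 3.5 × 519 = 1816 mol; O₂ fed = 1816 × 1.291 = 2345 mol.
N₂ fed = 2345 × 79/21 = 8822 mol.
Fuel reacted = 0.72 × 519 → ξ = 373.7 mol.
Outlet (n = n₀ + ν ξ):
  C₂H₆: 519 − 1(373.7) = 145.3
  O₂: 2345 − 3.5(373.7) = 1037
  N₂: 8822 (inert)
  CO₂: 0 + 2(373.7) = 747.4
  H₂O: 0 + 3(373.7) = 1121
Total out = 11870 mol; y_CO₂ = 747.4 / 11870 = 0.06295.

0.0629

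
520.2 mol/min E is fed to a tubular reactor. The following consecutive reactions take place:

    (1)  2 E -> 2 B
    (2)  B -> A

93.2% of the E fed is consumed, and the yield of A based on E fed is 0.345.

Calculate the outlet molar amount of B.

305 mol/min

Conversion of E: E consumed = 2ξ₁ = 0.932 × 520.2 → ξ₁ = 242.4 mol/min.
Yield of A: 1ξ₂ / 520.2 = 0.345 → ξ₂ = 179.5 mol/min.
Outlet amounts (n = n₀ + Σ ν·ξ):
  E: 520.2 − 2(242.4) = 35.37
  B: 0 + 2(242.4) − 1(179.5) = 305.4
  A: 0 + 1(179.5) = 179.5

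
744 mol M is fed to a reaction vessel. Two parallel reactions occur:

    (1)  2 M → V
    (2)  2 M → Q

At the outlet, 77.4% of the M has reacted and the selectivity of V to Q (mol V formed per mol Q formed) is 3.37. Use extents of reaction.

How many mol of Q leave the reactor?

Conversion of M: M consumed = 0.774 × 744 = 575.9 mol = 2ξ₁ + 2ξ₂.
Selectivity: 1ξ₁ / (1ξ₂) = 3.37 → ξ₁ = 3.37 ξ₂.
Substitute: (2·3.37 + 2) ξ₂ = 575.9 → ξ₂ = 65.89 mol, ξ₁ = 222 mol.
Outlet amounts (n = n₀ + Σ ν·ξ):
  M: 744 − 2(222) − 2(65.89) = 168.1
  V: 0 + 1(222) = 222
  Q: 0 + 1(65.89) = 65.89

65.9 mol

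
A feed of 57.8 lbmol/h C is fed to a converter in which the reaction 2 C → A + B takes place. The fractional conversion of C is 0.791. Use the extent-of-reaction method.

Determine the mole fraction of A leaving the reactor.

0.396

C reacted = 0.791 × 57.8 = 45.72 lbmol/h; ν_C = −2, so ξ = 45.72/2 = 22.86 lbmol/h.
Outlet amounts (n = n₀ + ν ξ):
  C: 57.8 − 2(22.86) = 12.08
  A: 0 + 1(22.86) = 22.86
  B: 0 + 1(22.86) = 22.86
Total out = 57.8 lbmol/h; y_A = 22.86 / 57.8 = 0.3955.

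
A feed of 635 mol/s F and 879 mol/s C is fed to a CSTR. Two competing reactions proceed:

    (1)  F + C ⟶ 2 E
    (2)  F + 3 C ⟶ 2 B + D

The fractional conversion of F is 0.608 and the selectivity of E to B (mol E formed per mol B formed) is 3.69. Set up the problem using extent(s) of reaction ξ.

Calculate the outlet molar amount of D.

Conversion of F: F consumed = 0.608 × 635 = 386.1 mol/s = 1ξ₁ + 1ξ₂.
Selectivity: 2ξ₁ / (2ξ₂) = 3.69 → ξ₁ = 3.69 ξ₂.
Substitute: (1·3.69 + 1) ξ₂ = 386.1 → ξ₂ = 82.32 mol/s, ξ₁ = 303.8 mol/s.
Outlet amounts (n = n₀ + Σ ν·ξ):
  F: 635 − 1(303.8) − 1(82.32) = 248.9
  C: 879 − 1(303.8) − 3(82.32) = 328.3
  E: 0 + 2(303.8) = 607.5
  B: 0 + 2(82.32) = 164.6
  D: 0 + 1(82.32) = 82.32

82.3 mol/s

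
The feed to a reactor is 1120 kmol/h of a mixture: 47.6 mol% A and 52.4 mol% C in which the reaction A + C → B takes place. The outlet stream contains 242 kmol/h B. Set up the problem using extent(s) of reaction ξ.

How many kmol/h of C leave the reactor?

For B: n = n₀ + 1ξ → 242 = 0 + 1ξ, giving ξ = 242 kmol/h.
Outlet amounts (n = n₀ + ν ξ):
  A: 533.1 − 1(242) = 291.1
  C: 586.9 − 1(242) = 344.9
  B: 0 + 1(242) = 242

345 kmol/h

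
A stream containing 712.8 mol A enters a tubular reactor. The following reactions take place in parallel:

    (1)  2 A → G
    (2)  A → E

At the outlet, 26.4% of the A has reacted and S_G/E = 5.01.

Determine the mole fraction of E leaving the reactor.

Conversion of A: A consumed = 0.264 × 712.8 = 188.2 mol = 2ξ₁ + 1ξ₂.
Selectivity: 1ξ₁ / (1ξ₂) = 5.01 → ξ₁ = 5.01 ξ₂.
Substitute: (2·5.01 + 1) ξ₂ = 188.2 → ξ₂ = 17.08 mol, ξ₁ = 85.55 mol.
Outlet amounts (n = n₀ + Σ ν·ξ):
  A: 712.8 − 2(85.55) − 1(17.08) = 524.6
  G: 0 + 1(85.55) = 85.55
  E: 0 + 1(17.08) = 17.08
Total out = 627.2 mol; y_E = 17.08 / 627.2 = 0.02722.

0.0272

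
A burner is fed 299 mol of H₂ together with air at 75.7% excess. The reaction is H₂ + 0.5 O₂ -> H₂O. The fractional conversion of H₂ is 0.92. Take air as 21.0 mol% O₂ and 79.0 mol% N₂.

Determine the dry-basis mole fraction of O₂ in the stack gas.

0.11

Stoichiometric O₂ = 0.5 × 299 = 149.5 mol; O₂ fed = 149.5 × 1.757 = 262.7 mol.
N₂ fed = 262.7 × 79/21 = 988.1 mol.
Fuel reacted = 0.92 × 299 → ξ = 275.1 mol.
Outlet (n = n₀ + ν ξ):
  H₂: 299 − 1(275.1) = 23.92
  O₂: 262.7 − 0.5(275.1) = 125.1
  N₂: 988.1 (inert)
  H₂O: 0 + 1(275.1) = 275.1
Dry total = 1137 mol; y_O₂ (dry) = 125.1 / 1137 = 0.11.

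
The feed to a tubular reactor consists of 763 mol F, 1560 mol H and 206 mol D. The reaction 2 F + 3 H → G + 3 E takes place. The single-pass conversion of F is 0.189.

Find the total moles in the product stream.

F reacted = 0.189 × 763 = 144.2 mol; ν_F = −2, so ξ = 144.2/2 = 72.1 mol.
Outlet amounts (n = n₀ + ν ξ):
  F: 763 − 2(72.1) = 618.8
  H: 1560 − 3(72.1) = 1344
  G: 0 + 1(72.1) = 72.1
  E: 0 + 3(72.1) = 216.3
  D: 206 (inert)
Total out = 618.8 + 1344 + 72.1 + 216.3 + 206 = 2457 mol.

2460 mol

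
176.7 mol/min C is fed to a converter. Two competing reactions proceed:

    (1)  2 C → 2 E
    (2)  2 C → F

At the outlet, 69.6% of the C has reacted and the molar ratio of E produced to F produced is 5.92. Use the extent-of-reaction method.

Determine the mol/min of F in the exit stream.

Conversion of C: C consumed = 0.696 × 176.7 = 123 mol/min = 2ξ₁ + 2ξ₂.
Selectivity: 2ξ₁ / (1ξ₂) = 5.92 → ξ₁ = 2.96 ξ₂.
Substitute: (2·2.96 + 2) ξ₂ = 123 → ξ₂ = 15.53 mol/min, ξ₁ = 45.96 mol/min.
Outlet amounts (n = n₀ + Σ ν·ξ):
  C: 176.7 − 2(45.96) − 2(15.53) = 53.72
  E: 0 + 2(45.96) = 91.93
  F: 0 + 1(15.53) = 15.53

15.5 mol/min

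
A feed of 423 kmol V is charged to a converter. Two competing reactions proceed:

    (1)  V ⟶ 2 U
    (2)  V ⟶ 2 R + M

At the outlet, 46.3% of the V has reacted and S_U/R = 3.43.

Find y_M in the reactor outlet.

0.0667

Conversion of V: V consumed = 0.463 × 423 = 195.8 kmol = 1ξ₁ + 1ξ₂.
Selectivity: 2ξ₁ / (2ξ₂) = 3.43 → ξ₁ = 3.43 ξ₂.
Substitute: (1·3.43 + 1) ξ₂ = 195.8 → ξ₂ = 44.21 kmol, ξ₁ = 151.6 kmol.
Outlet amounts (n = n₀ + Σ ν·ξ):
  V: 423 − 1(151.6) − 1(44.21) = 227.2
  U: 0 + 2(151.6) = 303.3
  R: 0 + 2(44.21) = 88.42
  M: 0 + 1(44.21) = 44.21
Total out = 663.1 kmol; y_M = 44.21 / 663.1 = 0.06668.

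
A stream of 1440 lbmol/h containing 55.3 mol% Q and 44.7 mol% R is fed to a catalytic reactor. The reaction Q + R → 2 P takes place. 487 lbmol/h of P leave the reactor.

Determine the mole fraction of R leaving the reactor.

0.278

For P: n = n₀ + 2ξ → 487 = 0 + 2ξ, giving ξ = 243.5 lbmol/h.
Outlet amounts (n = n₀ + ν ξ):
  Q: 796.3 − 1(243.5) = 552.8
  R: 643.7 − 1(243.5) = 400.2
  P: 0 + 2(243.5) = 487
Total out = 1440 lbmol/h; y_R = 400.2 / 1440 = 0.2779.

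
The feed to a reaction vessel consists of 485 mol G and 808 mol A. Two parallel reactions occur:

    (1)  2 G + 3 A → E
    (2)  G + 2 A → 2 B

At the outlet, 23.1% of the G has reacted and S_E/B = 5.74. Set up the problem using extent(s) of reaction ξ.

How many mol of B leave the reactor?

Conversion of G: G consumed = 0.231 × 485 = 112 mol = 2ξ₁ + 1ξ₂.
Selectivity: 1ξ₁ / (2ξ₂) = 5.74 → ξ₁ = 11.48 ξ₂.
Substitute: (2·11.48 + 1) ξ₂ = 112 → ξ₂ = 4.676 mol, ξ₁ = 53.68 mol.
Outlet amounts (n = n₀ + Σ ν·ξ):
  G: 485 − 2(53.68) − 1(4.676) = 373
  A: 808 − 3(53.68) − 2(4.676) = 637.6
  E: 0 + 1(53.68) = 53.68
  B: 0 + 2(4.676) = 9.352

9.35 mol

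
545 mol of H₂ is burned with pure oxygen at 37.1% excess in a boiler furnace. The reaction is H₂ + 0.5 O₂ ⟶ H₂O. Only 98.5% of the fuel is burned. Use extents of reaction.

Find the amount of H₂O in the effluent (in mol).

Stoichiometric O₂ = 0.5 × 545 = 272.5 mol; O₂ fed = 272.5 × 1.371 = 373.6 mol.
Fuel reacted = 0.985 × 545 → ξ = 536.8 mol.
Outlet (n = n₀ + ν ξ):
  H₂: 545 − 1(536.8) = 8.175
  O₂: 373.6 − 0.5(536.8) = 105.2
  H₂O: 0 + 1(536.8) = 536.8

537 mol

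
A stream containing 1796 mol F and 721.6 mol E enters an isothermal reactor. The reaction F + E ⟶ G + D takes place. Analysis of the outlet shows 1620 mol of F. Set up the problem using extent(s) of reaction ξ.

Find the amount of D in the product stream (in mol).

For F: n = n₀ − 1ξ → 1620 = 1796 − 1ξ, giving ξ = 176 mol.
Outlet amounts (n = n₀ + ν ξ):
  F: 1796 − 1(176) = 1620
  E: 721.6 − 1(176) = 545.6
  G: 0 + 1(176) = 176
  D: 0 + 1(176) = 176

176 mol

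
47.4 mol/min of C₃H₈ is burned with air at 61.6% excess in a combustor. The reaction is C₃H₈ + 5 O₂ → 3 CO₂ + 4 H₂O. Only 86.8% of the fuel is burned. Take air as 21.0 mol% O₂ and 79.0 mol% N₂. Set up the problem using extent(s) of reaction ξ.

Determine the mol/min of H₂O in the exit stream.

Stoichiometric O₂ = 5 × 47.4 = 237 mol/min; O₂ fed = 237 × 1.616 = 383 mol/min.
N₂ fed = 383 × 79/21 = 1441 mol/min.
Fuel reacted = 0.868 × 47.4 → ξ = 41.14 mol/min.
Outlet (n = n₀ + ν ξ):
  C₃H₈: 47.4 − 1(41.14) = 6.257
  O₂: 383 − 5(41.14) = 177.3
  N₂: 1441 (inert)
  CO₂: 0 + 3(41.14) = 123.4
  H₂O: 0 + 4(41.14) = 164.6

165 mol/min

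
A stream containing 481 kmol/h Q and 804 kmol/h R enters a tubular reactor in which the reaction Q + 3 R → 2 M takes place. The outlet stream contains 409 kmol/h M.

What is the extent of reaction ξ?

ξ = 204 kmol/h

For M: n = n₀ + 2ξ → 409 = 0 + 2ξ, giving ξ = 204.5 kmol/h.
Outlet amounts (n = n₀ + ν ξ):
  Q: 481 − 1(204.5) = 276.5
  R: 804 − 3(204.5) = 190.5
  M: 0 + 2(204.5) = 409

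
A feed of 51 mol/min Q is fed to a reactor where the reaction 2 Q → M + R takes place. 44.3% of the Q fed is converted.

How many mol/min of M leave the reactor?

11.3 mol/min

Q reacted = 0.443 × 51 = 22.59 mol/min; ν_Q = −2, so ξ = 22.59/2 = 11.3 mol/min.
Outlet amounts (n = n₀ + ν ξ):
  Q: 51 − 2(11.3) = 28.41
  M: 0 + 1(11.3) = 11.3
  R: 0 + 1(11.3) = 11.3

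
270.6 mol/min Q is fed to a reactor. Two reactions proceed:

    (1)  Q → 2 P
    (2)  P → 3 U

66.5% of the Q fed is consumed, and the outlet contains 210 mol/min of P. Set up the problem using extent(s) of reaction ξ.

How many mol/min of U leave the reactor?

450 mol/min

Conversion of Q: Q consumed = 1ξ₁ = 0.665 × 270.6 → ξ₁ = 179.9 mol/min.
P balance: n_P = 0 + 2ξ₁ − 1ξ₂ = 210 → ξ₂ = (2·179.9 − 210)/1 = 149.9 mol/min.
Outlet amounts (n = n₀ + Σ ν·ξ):
  Q: 270.6 − 1(179.9) = 90.65
  P: 0 + 2(179.9) − 1(149.9) = 210
  U: 0 + 3(149.9) = 449.7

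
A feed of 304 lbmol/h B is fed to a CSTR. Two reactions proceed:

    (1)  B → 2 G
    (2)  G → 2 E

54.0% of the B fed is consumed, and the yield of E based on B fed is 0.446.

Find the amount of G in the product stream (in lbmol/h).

261 lbmol/h

Conversion of B: B consumed = 1ξ₁ = 0.54 × 304 → ξ₁ = 164.2 lbmol/h.
Yield of E: 2ξ₂ / 304 = 0.446 → ξ₂ = 67.79 lbmol/h.
Outlet amounts (n = n₀ + Σ ν·ξ):
  B: 304 − 1(164.2) = 139.8
  G: 0 + 2(164.2) − 1(67.79) = 260.5
  E: 0 + 2(67.79) = 135.6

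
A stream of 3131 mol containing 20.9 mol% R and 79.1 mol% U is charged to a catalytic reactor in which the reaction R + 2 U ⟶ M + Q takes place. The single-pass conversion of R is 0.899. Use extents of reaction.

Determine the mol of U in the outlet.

1300 mol

R reacted = 0.899 × 654.4 = 588.3 mol; ν_R = −1, so ξ = 588.3/1 = 588.3 mol.
Outlet amounts (n = n₀ + ν ξ):
  R: 654.4 − 1(588.3) = 66.09
  U: 2477 − 2(588.3) = 1300
  M: 0 + 1(588.3) = 588.3
  Q: 0 + 1(588.3) = 588.3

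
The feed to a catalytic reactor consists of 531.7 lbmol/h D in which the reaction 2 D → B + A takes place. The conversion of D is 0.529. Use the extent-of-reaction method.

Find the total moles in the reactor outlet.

D reacted = 0.529 × 531.7 = 281.3 lbmol/h; ν_D = −2, so ξ = 281.3/2 = 140.6 lbmol/h.
Outlet amounts (n = n₀ + ν ξ):
  D: 531.7 − 2(140.6) = 250.4
  B: 0 + 1(140.6) = 140.6
  A: 0 + 1(140.6) = 140.6
Total out = 250.4 + 140.6 + 140.6 = 531.7 lbmol/h.

532 lbmol/h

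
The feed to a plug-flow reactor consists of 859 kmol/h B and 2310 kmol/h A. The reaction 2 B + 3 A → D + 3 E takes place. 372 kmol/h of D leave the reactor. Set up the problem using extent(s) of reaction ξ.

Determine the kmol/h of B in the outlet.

115 kmol/h

For D: n = n₀ + 1ξ → 372 = 0 + 1ξ, giving ξ = 372 kmol/h.
Outlet amounts (n = n₀ + ν ξ):
  B: 859 − 2(372) = 115
  A: 2310 − 3(372) = 1194
  D: 0 + 1(372) = 372
  E: 0 + 3(372) = 1116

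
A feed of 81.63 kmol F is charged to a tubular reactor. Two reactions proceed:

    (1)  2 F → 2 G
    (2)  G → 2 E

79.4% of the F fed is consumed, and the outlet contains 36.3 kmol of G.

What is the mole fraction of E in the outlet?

Conversion of F: F consumed = 2ξ₁ = 0.794 × 81.63 → ξ₁ = 32.41 kmol.
G balance: n_G = 0 + 2ξ₁ − 1ξ₂ = 36.3 → ξ₂ = (2·32.41 − 36.3)/1 = 28.51 kmol.
Outlet amounts (n = n₀ + Σ ν·ξ):
  F: 81.63 − 2(32.41) = 16.82
  G: 0 + 2(32.41) − 1(28.51) = 36.3
  E: 0 + 2(28.51) = 57.03
Total out = 110.1 kmol; y_E = 57.03 / 110.1 = 0.5178.

0.518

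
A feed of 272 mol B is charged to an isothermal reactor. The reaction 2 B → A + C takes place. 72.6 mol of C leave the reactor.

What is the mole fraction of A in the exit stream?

For C: n = n₀ + 1ξ → 72.6 = 0 + 1ξ, giving ξ = 72.6 mol.
Outlet amounts (n = n₀ + ν ξ):
  B: 272 − 2(72.6) = 126.8
  A: 0 + 1(72.6) = 72.6
  C: 0 + 1(72.6) = 72.6
Total out = 272 mol; y_A = 72.6 / 272 = 0.2669.

0.267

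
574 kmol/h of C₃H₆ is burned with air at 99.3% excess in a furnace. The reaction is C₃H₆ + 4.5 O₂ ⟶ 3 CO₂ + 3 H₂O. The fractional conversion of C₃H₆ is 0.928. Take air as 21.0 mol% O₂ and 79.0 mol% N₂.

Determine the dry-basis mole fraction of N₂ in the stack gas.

Stoichiometric O₂ = 4.5 × 574 = 2583 kmol/h; O₂ fed = 2583 × 1.993 = 5148 kmol/h.
N₂ fed = 5148 × 79/21 = 19370 kmol/h.
Fuel reacted = 0.928 × 574 → ξ = 532.7 kmol/h.
Outlet (n = n₀ + ν ξ):
  C₃H₆: 574 − 1(532.7) = 41.33
  O₂: 5148 − 4.5(532.7) = 2751
  N₂: 19370 (inert)
  CO₂: 0 + 3(532.7) = 1598
  H₂O: 0 + 3(532.7) = 1598
Dry total = 23760 kmol/h; y_N₂ (dry) = 19370 / 23760 = 0.8152.

0.815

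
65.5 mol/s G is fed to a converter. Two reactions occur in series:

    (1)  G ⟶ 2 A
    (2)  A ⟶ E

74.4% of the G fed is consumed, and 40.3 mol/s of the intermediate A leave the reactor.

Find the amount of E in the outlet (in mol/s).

Conversion of G: G consumed = 1ξ₁ = 0.744 × 65.5 → ξ₁ = 48.73 mol/s.
A balance: n_A = 0 + 2ξ₁ − 1ξ₂ = 40.3 → ξ₂ = (2·48.73 − 40.3)/1 = 57.16 mol/s.
Outlet amounts (n = n₀ + Σ ν·ξ):
  G: 65.5 − 1(48.73) = 16.77
  A: 0 + 2(48.73) − 1(57.16) = 40.3
  E: 0 + 1(57.16) = 57.16

57.2 mol/s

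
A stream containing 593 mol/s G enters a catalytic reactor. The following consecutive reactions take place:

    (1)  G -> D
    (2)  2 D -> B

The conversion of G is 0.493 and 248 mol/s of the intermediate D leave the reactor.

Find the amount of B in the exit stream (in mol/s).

22.2 mol/s

Conversion of G: G consumed = 1ξ₁ = 0.493 × 593 → ξ₁ = 292.3 mol/s.
D balance: n_D = 0 + 1ξ₁ − 2ξ₂ = 248 → ξ₂ = (1·292.3 − 248)/2 = 22.17 mol/s.
Outlet amounts (n = n₀ + Σ ν·ξ):
  G: 593 − 1(292.3) = 300.7
  D: 0 + 1(292.3) − 2(22.17) = 248
  B: 0 + 1(22.17) = 22.17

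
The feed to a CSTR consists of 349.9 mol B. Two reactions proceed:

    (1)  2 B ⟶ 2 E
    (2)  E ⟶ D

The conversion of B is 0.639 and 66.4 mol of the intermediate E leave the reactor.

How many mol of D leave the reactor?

Conversion of B: B consumed = 2ξ₁ = 0.639 × 349.9 → ξ₁ = 111.8 mol.
E balance: n_E = 0 + 2ξ₁ − 1ξ₂ = 66.4 → ξ₂ = (2·111.8 − 66.4)/1 = 157.2 mol.
Outlet amounts (n = n₀ + Σ ν·ξ):
  B: 349.9 − 2(111.8) = 126.3
  E: 0 + 2(111.8) − 1(157.2) = 66.4
  D: 0 + 1(157.2) = 157.2

157 mol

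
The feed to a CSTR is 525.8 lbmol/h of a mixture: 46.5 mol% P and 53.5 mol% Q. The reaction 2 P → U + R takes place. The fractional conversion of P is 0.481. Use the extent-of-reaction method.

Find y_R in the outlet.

P reacted = 0.481 × 244.5 = 117.6 lbmol/h; ν_P = −2, so ξ = 117.6/2 = 58.8 lbmol/h.
Outlet amounts (n = n₀ + ν ξ):
  P: 244.5 − 2(58.8) = 126.9
  U: 0 + 1(58.8) = 58.8
  R: 0 + 1(58.8) = 58.8
  Q: 281.3 (inert)
Total out = 525.8 lbmol/h; y_R = 58.8 / 525.8 = 0.1118.

0.112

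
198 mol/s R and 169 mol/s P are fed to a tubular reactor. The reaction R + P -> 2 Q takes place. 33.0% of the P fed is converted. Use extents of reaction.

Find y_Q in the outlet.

P reacted = 0.33 × 169 = 55.77 mol/s; ν_P = −1, so ξ = 55.77/1 = 55.77 mol/s.
Outlet amounts (n = n₀ + ν ξ):
  R: 198 − 1(55.77) = 142.2
  P: 169 − 1(55.77) = 113.2
  Q: 0 + 2(55.77) = 111.5
Total out = 367 mol/s; y_Q = 111.5 / 367 = 0.3039.

0.304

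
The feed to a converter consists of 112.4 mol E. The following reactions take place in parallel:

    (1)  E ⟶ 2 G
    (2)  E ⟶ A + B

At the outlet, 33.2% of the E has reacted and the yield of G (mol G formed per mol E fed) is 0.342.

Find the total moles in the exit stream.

Yield of G: 2ξ₁ / 112.4 = 0.342 → ξ₁ = 19.22 mol.
Conversion of E: 1ξ₁ + 1ξ₂ = 0.332 × 112.4 = 37.32 → ξ₂ = 18.1 mol.
Outlet amounts (n = n₀ + Σ ν·ξ):
  E: 112.4 − 1(19.22) − 1(18.1) = 75.08
  G: 0 + 2(19.22) = 38.44
  A: 0 + 1(18.1) = 18.1
  B: 0 + 1(18.1) = 18.1
Total out = 75.08 + 38.44 + 18.1 + 18.1 = 149.7 mol.

150 mol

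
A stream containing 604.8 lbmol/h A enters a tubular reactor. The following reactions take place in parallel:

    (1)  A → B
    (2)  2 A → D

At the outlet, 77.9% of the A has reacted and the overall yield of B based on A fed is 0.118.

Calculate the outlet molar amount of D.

Yield of B: 1ξ₁ / 604.8 = 0.118 → ξ₁ = 71.37 lbmol/h.
Conversion of A: 1ξ₁ + 2ξ₂ = 0.779 × 604.8 = 471.1 → ξ₂ = 199.9 lbmol/h.
Outlet amounts (n = n₀ + Σ ν·ξ):
  A: 604.8 − 1(71.37) − 2(199.9) = 133.7
  B: 0 + 1(71.37) = 71.37
  D: 0 + 1(199.9) = 199.9

200 lbmol/h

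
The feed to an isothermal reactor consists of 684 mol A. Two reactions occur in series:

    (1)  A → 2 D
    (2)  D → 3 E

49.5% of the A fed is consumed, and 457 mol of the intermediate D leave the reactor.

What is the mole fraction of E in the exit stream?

Conversion of A: A consumed = 1ξ₁ = 0.495 × 684 → ξ₁ = 338.6 mol.
D balance: n_D = 0 + 2ξ₁ − 1ξ₂ = 457 → ξ₂ = (2·338.6 − 457)/1 = 220.2 mol.
Outlet amounts (n = n₀ + Σ ν·ξ):
  A: 684 − 1(338.6) = 345.4
  D: 0 + 2(338.6) − 1(220.2) = 457
  E: 0 + 3(220.2) = 660.5
Total out = 1463 mol; y_E = 660.5 / 1463 = 0.4515.

0.451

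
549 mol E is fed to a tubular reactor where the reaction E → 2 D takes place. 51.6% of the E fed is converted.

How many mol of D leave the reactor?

567 mol

E reacted = 0.516 × 549 = 283.3 mol; ν_E = −1, so ξ = 283.3/1 = 283.3 mol.
Outlet amounts (n = n₀ + ν ξ):
  E: 549 − 1(283.3) = 265.7
  D: 0 + 2(283.3) = 566.6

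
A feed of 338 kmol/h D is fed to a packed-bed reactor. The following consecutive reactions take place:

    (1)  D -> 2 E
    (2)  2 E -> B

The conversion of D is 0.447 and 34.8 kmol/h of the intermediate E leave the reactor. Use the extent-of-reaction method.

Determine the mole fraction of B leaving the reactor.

Conversion of D: D consumed = 1ξ₁ = 0.447 × 338 → ξ₁ = 151.1 kmol/h.
E balance: n_E = 0 + 2ξ₁ − 2ξ₂ = 34.8 → ξ₂ = (2·151.1 − 34.8)/2 = 133.7 kmol/h.
Outlet amounts (n = n₀ + Σ ν·ξ):
  D: 338 − 1(151.1) = 186.9
  E: 0 + 2(151.1) − 2(133.7) = 34.8
  B: 0 + 1(133.7) = 133.7
Total out = 355.4 kmol/h; y_B = 133.7 / 355.4 = 0.3762.

0.376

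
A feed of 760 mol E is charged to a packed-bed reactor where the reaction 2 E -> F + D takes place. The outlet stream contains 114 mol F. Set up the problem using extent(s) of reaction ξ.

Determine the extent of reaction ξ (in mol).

ξ = 114 mol

For F: n = n₀ + 1ξ → 114 = 0 + 1ξ, giving ξ = 114 mol.
Outlet amounts (n = n₀ + ν ξ):
  E: 760 − 2(114) = 532
  F: 0 + 1(114) = 114
  D: 0 + 1(114) = 114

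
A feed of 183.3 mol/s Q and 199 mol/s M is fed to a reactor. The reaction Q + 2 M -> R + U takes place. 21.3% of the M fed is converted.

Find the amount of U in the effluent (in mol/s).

21.2 mol/s

M reacted = 0.213 × 199 = 42.39 mol/s; ν_M = −2, so ξ = 42.39/2 = 21.19 mol/s.
Outlet amounts (n = n₀ + ν ξ):
  Q: 183.3 − 1(21.19) = 162.1
  M: 199 − 2(21.19) = 156.6
  R: 0 + 1(21.19) = 21.19
  U: 0 + 1(21.19) = 21.19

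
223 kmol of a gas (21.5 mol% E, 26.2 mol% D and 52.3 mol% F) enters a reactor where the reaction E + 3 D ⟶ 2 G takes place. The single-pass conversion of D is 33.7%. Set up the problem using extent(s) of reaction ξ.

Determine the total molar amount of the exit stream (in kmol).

210 kmol

D reacted = 0.337 × 58.43 = 19.69 kmol; ν_D = −3, so ξ = 19.69/3 = 6.563 kmol.
Outlet amounts (n = n₀ + ν ξ):
  E: 47.95 − 1(6.563) = 41.38
  D: 58.43 − 3(6.563) = 38.74
  G: 0 + 2(6.563) = 13.13
  F: 116.6 (inert)
Total out = 41.38 + 38.74 + 13.13 + 116.6 = 209.9 kmol.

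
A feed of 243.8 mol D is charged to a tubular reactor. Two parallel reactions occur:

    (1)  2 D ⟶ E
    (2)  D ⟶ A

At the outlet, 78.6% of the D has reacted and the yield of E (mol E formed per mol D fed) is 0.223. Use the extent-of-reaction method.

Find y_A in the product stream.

Yield of E: 1ξ₁ / 243.8 = 0.223 → ξ₁ = 54.37 mol.
Conversion of D: 2ξ₁ + 1ξ₂ = 0.786 × 243.8 = 191.6 → ξ₂ = 82.89 mol.
Outlet amounts (n = n₀ + Σ ν·ξ):
  D: 243.8 − 2(54.37) − 1(82.89) = 52.17
  E: 0 + 1(54.37) = 54.37
  A: 0 + 1(82.89) = 82.89
Total out = 189.4 mol; y_A = 82.89 / 189.4 = 0.4376.

0.438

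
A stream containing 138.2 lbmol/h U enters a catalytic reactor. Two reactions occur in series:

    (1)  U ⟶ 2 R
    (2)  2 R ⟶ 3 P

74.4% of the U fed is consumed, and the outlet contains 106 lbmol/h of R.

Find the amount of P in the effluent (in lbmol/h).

149 lbmol/h

Conversion of U: U consumed = 1ξ₁ = 0.744 × 138.2 → ξ₁ = 102.8 lbmol/h.
R balance: n_R = 0 + 2ξ₁ − 2ξ₂ = 106 → ξ₂ = (2·102.8 − 106)/2 = 49.82 lbmol/h.
Outlet amounts (n = n₀ + Σ ν·ξ):
  U: 138.2 − 1(102.8) = 35.38
  R: 0 + 2(102.8) − 2(49.82) = 106
  P: 0 + 3(49.82) = 149.5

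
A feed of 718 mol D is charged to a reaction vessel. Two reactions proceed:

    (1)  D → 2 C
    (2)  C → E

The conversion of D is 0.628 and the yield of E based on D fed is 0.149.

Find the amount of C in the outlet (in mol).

795 mol

Conversion of D: D consumed = 1ξ₁ = 0.628 × 718 → ξ₁ = 450.9 mol.
Yield of E: 1ξ₂ / 718 = 0.149 → ξ₂ = 107 mol.
Outlet amounts (n = n₀ + Σ ν·ξ):
  D: 718 − 1(450.9) = 267.1
  C: 0 + 2(450.9) − 1(107) = 794.8
  E: 0 + 1(107) = 107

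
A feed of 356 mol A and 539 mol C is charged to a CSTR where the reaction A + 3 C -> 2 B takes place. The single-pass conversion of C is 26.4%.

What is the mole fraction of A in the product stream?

C reacted = 0.264 × 539 = 142.3 mol; ν_C = −3, so ξ = 142.3/3 = 47.43 mol.
Outlet amounts (n = n₀ + ν ξ):
  A: 356 − 1(47.43) = 308.6
  C: 539 − 3(47.43) = 396.7
  B: 0 + 2(47.43) = 94.86
Total out = 800.1 mol; y_A = 308.6 / 800.1 = 0.3856.

0.386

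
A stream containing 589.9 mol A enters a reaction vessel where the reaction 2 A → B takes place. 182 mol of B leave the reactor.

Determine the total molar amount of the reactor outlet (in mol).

408 mol

For B: n = n₀ + 1ξ → 182 = 0 + 1ξ, giving ξ = 182 mol.
Outlet amounts (n = n₀ + ν ξ):
  A: 589.9 − 2(182) = 225.9
  B: 0 + 1(182) = 182
Total out = 225.9 + 182 = 407.9 mol.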